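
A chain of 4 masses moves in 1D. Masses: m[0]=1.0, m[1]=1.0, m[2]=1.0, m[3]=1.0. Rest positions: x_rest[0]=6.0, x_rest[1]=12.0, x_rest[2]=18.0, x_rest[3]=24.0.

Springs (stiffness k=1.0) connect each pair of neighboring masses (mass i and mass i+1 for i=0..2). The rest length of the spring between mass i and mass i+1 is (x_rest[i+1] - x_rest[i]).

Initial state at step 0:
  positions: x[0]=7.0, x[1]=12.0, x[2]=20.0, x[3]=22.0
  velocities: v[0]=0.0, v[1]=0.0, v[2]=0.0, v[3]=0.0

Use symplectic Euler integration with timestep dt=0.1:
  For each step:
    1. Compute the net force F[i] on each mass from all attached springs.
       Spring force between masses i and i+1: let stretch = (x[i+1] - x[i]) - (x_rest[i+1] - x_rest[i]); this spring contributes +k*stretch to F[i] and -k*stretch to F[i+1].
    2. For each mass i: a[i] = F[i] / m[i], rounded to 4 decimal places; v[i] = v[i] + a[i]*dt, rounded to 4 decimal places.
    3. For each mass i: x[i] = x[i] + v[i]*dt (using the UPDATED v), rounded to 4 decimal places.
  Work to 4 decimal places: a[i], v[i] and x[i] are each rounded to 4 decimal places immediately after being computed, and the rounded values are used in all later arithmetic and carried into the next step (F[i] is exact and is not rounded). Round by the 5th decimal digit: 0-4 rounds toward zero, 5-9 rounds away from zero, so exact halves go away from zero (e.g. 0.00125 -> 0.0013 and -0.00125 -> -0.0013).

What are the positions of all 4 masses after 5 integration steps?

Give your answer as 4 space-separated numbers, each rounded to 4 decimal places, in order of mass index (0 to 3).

Step 0: x=[7.0000 12.0000 20.0000 22.0000] v=[0.0000 0.0000 0.0000 0.0000]
Step 1: x=[6.9900 12.0300 19.9400 22.0400] v=[-0.1000 0.3000 -0.6000 0.4000]
Step 2: x=[6.9704 12.0887 19.8219 22.1190] v=[-0.1960 0.5870 -1.1810 0.7900]
Step 3: x=[6.9420 12.1736 19.6494 22.2350] v=[-0.2842 0.8485 -1.7246 1.1603]
Step 4: x=[6.9059 12.2809 19.4280 22.3852] v=[-0.3610 1.0729 -2.2136 1.5017]
Step 5: x=[6.8636 12.4059 19.1647 22.5658] v=[-0.4235 1.2501 -2.6326 1.8060]

Answer: 6.8636 12.4059 19.1647 22.5658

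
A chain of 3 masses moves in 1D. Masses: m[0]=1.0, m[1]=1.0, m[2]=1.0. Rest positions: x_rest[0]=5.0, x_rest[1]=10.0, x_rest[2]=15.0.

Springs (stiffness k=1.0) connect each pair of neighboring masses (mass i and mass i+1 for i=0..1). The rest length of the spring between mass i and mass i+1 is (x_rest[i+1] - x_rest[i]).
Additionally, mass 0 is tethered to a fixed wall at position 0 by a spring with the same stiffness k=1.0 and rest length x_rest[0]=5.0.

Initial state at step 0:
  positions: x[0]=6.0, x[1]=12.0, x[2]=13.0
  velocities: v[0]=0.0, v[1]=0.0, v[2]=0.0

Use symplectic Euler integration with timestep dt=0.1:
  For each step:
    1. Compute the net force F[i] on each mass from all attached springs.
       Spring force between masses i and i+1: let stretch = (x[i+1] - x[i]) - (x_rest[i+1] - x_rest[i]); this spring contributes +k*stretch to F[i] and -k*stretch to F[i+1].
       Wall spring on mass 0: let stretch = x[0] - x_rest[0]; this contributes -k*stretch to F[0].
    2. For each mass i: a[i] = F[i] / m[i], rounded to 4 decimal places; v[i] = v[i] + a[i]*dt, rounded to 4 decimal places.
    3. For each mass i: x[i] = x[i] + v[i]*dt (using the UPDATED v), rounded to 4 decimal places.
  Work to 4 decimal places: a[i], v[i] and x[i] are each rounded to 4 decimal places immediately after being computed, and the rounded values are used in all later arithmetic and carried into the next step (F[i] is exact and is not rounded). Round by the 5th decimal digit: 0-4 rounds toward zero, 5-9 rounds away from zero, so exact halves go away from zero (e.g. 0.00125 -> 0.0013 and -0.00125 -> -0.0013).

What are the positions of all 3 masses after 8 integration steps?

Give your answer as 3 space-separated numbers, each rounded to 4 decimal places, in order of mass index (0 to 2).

Answer: 5.9056 10.4753 14.2613

Derivation:
Step 0: x=[6.0000 12.0000 13.0000] v=[0.0000 0.0000 0.0000]
Step 1: x=[6.0000 11.9500 13.0400] v=[0.0000 -0.5000 0.4000]
Step 2: x=[5.9995 11.8514 13.1191] v=[-0.0050 -0.9860 0.7910]
Step 3: x=[5.9975 11.7070 13.2355] v=[-0.0198 -1.4444 1.1642]
Step 4: x=[5.9926 11.5208 13.3866] v=[-0.0486 -1.8625 1.5114]
Step 5: x=[5.9831 11.2979 13.5691] v=[-0.0950 -2.2287 1.8248]
Step 6: x=[5.9669 11.0446 13.7789] v=[-0.1618 -2.5331 2.0977]
Step 7: x=[5.9418 10.7679 14.0113] v=[-0.2507 -2.7674 2.3243]
Step 8: x=[5.9056 10.4753 14.2613] v=[-0.3623 -2.9257 2.5000]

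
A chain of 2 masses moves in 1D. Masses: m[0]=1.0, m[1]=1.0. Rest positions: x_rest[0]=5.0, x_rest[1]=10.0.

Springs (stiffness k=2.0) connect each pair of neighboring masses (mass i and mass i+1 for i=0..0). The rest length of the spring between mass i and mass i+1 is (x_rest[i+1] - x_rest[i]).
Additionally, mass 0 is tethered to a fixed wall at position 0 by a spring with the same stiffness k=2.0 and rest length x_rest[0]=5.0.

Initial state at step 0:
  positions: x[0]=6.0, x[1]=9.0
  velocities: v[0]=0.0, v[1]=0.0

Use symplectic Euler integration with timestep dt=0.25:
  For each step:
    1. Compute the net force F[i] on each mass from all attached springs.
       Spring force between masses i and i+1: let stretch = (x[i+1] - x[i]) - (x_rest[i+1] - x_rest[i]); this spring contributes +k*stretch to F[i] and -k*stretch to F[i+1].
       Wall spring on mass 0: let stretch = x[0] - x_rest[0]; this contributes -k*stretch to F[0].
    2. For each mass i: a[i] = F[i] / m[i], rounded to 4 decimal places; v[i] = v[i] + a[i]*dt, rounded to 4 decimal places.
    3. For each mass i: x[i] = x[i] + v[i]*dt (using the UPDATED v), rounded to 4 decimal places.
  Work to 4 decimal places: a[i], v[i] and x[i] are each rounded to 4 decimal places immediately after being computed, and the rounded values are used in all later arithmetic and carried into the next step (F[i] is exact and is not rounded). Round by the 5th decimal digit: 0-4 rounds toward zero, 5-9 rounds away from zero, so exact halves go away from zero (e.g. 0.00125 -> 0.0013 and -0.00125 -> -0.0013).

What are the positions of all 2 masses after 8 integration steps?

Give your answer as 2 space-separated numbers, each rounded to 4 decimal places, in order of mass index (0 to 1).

Step 0: x=[6.0000 9.0000] v=[0.0000 0.0000]
Step 1: x=[5.6250 9.2500] v=[-1.5000 1.0000]
Step 2: x=[5.0000 9.6719] v=[-2.5000 1.6875]
Step 3: x=[4.3340 10.1348] v=[-2.6641 1.8516]
Step 4: x=[3.8513 10.4976] v=[-1.9307 1.4512]
Step 5: x=[3.7180 10.6546] v=[-0.5332 0.6281]
Step 6: x=[3.9870 10.5696] v=[1.0761 -0.3402]
Step 7: x=[4.5805 10.2867] v=[2.3739 -1.1315]
Step 8: x=[5.3147 9.9156] v=[2.9368 -1.4846]

Answer: 5.3147 9.9156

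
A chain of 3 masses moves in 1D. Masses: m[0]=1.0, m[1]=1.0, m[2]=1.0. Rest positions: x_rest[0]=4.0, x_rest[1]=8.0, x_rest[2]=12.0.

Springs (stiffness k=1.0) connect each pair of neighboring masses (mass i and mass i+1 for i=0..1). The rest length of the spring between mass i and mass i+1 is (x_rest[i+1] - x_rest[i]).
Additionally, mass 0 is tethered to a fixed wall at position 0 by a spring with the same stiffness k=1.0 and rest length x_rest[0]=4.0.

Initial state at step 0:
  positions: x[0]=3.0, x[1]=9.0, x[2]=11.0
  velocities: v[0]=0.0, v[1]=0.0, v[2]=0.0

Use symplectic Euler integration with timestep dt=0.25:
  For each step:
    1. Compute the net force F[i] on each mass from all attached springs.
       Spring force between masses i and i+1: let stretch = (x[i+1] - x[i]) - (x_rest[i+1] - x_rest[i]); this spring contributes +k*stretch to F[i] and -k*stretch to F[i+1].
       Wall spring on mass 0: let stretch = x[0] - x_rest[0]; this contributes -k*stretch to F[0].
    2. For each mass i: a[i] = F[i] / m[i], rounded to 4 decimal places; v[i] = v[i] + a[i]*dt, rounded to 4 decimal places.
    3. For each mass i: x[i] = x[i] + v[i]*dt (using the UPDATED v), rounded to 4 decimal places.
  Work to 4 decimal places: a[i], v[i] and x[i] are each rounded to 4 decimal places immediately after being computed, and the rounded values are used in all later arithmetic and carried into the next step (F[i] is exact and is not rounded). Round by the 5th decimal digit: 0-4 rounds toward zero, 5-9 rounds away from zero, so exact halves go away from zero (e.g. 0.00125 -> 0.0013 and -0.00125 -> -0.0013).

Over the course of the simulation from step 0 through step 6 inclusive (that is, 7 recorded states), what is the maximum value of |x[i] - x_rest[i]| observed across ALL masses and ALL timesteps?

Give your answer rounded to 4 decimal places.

Step 0: x=[3.0000 9.0000 11.0000] v=[0.0000 0.0000 0.0000]
Step 1: x=[3.1875 8.7500 11.1250] v=[0.7500 -1.0000 0.5000]
Step 2: x=[3.5235 8.3008 11.3516] v=[1.3438 -1.7969 0.9063]
Step 3: x=[3.9378 7.7437 11.6375] v=[1.6573 -2.2285 1.1436]
Step 4: x=[4.3439 7.1921 11.9301] v=[1.6243 -2.2065 1.1702]
Step 5: x=[4.6565 6.7586 12.1765] v=[1.2504 -1.7341 0.9857]
Step 6: x=[4.8095 6.5323 12.3343] v=[0.6118 -0.9052 0.6312]
Max displacement = 1.4677

Answer: 1.4677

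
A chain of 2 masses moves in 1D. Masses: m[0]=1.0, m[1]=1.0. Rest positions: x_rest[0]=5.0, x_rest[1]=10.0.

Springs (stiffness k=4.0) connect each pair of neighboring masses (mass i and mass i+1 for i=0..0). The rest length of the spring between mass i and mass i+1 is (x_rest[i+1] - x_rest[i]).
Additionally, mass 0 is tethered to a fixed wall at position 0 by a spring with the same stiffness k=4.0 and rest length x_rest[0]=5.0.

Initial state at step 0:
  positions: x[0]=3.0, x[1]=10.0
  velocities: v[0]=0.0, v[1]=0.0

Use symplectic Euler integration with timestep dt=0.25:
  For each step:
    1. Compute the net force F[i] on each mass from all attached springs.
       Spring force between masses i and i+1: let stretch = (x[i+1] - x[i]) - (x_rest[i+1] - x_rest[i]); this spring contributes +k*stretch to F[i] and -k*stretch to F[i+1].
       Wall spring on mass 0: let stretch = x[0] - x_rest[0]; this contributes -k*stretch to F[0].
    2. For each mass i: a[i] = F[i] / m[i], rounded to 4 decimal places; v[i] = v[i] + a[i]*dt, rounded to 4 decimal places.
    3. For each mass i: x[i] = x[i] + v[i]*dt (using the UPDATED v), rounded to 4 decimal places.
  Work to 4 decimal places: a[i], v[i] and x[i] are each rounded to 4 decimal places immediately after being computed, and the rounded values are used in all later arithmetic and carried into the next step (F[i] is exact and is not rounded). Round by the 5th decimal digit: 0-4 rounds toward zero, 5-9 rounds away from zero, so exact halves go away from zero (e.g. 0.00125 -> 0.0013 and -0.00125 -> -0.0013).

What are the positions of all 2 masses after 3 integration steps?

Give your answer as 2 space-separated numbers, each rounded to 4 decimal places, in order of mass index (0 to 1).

Step 0: x=[3.0000 10.0000] v=[0.0000 0.0000]
Step 1: x=[4.0000 9.5000] v=[4.0000 -2.0000]
Step 2: x=[5.3750 8.8750] v=[5.5000 -2.5000]
Step 3: x=[6.2813 8.6250] v=[3.6250 -1.0000]

Answer: 6.2813 8.6250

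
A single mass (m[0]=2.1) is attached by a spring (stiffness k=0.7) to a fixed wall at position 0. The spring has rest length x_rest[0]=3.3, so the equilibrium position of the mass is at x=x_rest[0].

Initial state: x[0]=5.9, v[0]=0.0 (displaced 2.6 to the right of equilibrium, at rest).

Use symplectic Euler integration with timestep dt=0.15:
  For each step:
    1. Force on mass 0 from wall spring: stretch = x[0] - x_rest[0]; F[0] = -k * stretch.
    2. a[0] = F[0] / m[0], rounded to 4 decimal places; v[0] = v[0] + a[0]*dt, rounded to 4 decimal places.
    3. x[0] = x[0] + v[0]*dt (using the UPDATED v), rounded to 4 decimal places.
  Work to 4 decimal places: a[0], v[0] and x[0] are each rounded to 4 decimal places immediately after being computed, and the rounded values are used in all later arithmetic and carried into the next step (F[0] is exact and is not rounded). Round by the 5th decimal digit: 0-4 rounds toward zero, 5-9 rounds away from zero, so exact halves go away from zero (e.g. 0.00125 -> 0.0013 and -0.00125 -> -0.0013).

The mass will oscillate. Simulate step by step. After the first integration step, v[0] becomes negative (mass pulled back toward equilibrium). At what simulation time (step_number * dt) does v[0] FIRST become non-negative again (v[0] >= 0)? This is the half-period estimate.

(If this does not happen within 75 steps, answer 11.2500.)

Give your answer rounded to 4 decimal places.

Step 0: x=[5.9000] v=[0.0000]
Step 1: x=[5.8805] v=[-0.1300]
Step 2: x=[5.8417] v=[-0.2590]
Step 3: x=[5.7838] v=[-0.3861]
Step 4: x=[5.7073] v=[-0.5103]
Step 5: x=[5.6127] v=[-0.6307]
Step 6: x=[5.5008] v=[-0.7463]
Step 7: x=[5.3724] v=[-0.8563]
Step 8: x=[5.2284] v=[-0.9599]
Step 9: x=[5.0700] v=[-1.0563]
Step 10: x=[4.8983] v=[-1.1448]
Step 11: x=[4.7146] v=[-1.2247]
Step 12: x=[4.5203] v=[-1.2954]
Step 13: x=[4.3168] v=[-1.3564]
Step 14: x=[4.1057] v=[-1.4072]
Step 15: x=[3.8886] v=[-1.4475]
Step 16: x=[3.6671] v=[-1.4769]
Step 17: x=[3.4428] v=[-1.4953]
Step 18: x=[3.2174] v=[-1.5024]
Step 19: x=[2.9927] v=[-1.4983]
Step 20: x=[2.7703] v=[-1.4829]
Step 21: x=[2.5518] v=[-1.4564]
Step 22: x=[2.3390] v=[-1.4190]
Step 23: x=[2.1334] v=[-1.3710]
Step 24: x=[1.9365] v=[-1.3127]
Step 25: x=[1.7498] v=[-1.2445]
Step 26: x=[1.5748] v=[-1.1670]
Step 27: x=[1.4127] v=[-1.0807]
Step 28: x=[1.2648] v=[-0.9863]
Step 29: x=[1.1321] v=[-0.8845]
Step 30: x=[1.0157] v=[-0.7761]
Step 31: x=[0.9164] v=[-0.6619]
Step 32: x=[0.8350] v=[-0.5427]
Step 33: x=[0.7721] v=[-0.4194]
Step 34: x=[0.7282] v=[-0.2930]
Step 35: x=[0.7035] v=[-0.1644]
Step 36: x=[0.6983] v=[-0.0346]
Step 37: x=[0.7126] v=[0.0955]
First v>=0 after going negative at step 37, time=5.5500

Answer: 5.5500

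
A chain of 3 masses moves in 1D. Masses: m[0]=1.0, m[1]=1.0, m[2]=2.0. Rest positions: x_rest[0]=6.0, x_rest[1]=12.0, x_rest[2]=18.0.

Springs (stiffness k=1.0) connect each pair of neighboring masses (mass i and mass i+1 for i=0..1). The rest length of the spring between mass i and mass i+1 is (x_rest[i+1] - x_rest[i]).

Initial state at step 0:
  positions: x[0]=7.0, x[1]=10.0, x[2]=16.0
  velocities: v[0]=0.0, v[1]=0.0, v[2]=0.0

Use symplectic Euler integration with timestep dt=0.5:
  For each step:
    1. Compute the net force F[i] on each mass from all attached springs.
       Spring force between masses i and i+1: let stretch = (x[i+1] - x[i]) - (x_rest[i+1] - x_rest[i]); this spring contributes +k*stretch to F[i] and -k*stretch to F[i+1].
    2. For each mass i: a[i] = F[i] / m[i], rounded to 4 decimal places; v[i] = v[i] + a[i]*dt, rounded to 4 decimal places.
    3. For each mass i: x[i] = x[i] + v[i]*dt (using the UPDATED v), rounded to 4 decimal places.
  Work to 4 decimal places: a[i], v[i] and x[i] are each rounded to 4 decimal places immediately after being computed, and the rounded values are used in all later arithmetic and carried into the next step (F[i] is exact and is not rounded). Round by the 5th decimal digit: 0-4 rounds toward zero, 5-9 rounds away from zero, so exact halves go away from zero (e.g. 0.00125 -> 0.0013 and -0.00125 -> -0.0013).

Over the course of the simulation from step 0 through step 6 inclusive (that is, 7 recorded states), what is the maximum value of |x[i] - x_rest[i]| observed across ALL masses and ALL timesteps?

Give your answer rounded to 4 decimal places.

Step 0: x=[7.0000 10.0000 16.0000] v=[0.0000 0.0000 0.0000]
Step 1: x=[6.2500 10.7500 16.0000] v=[-1.5000 1.5000 0.0000]
Step 2: x=[5.1250 11.6875 16.0938] v=[-2.2500 1.8750 0.1875]
Step 3: x=[4.1406 12.0860 16.3868] v=[-1.9688 0.7969 0.5860]
Step 4: x=[3.6426 11.5733 16.8922] v=[-0.9961 -1.0254 1.0108]
Step 5: x=[3.6272 10.4077 17.4828] v=[-0.0308 -2.3313 1.1811]
Step 6: x=[3.8070 9.3157 17.9390] v=[0.3595 -2.1840 0.9123]
Max displacement = 2.6843

Answer: 2.6843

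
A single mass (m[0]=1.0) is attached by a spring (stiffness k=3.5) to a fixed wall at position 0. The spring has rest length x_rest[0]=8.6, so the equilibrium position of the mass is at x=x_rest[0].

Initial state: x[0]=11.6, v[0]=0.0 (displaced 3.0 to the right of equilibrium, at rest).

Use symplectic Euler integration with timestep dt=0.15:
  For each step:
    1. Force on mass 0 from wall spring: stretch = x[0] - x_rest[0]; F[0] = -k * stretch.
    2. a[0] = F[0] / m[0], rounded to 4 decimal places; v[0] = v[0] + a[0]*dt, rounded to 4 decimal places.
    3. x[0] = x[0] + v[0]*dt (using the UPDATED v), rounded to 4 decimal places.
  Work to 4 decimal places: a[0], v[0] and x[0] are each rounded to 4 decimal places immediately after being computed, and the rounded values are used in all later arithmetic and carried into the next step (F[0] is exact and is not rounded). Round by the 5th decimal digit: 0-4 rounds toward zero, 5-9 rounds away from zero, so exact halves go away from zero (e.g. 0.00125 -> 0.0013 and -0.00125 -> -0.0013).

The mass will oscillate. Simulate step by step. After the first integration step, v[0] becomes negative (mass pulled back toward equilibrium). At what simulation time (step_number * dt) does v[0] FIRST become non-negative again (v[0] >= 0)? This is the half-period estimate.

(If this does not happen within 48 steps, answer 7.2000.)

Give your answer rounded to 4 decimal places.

Step 0: x=[11.6000] v=[0.0000]
Step 1: x=[11.3638] v=[-1.5750]
Step 2: x=[10.9099] v=[-3.0260]
Step 3: x=[10.2741] v=[-4.2387]
Step 4: x=[9.5065] v=[-5.1176]
Step 5: x=[8.6675] v=[-5.5935]
Step 6: x=[7.8232] v=[-5.6289]
Step 7: x=[7.0400] v=[-5.2211]
Step 8: x=[6.3797] v=[-4.4021]
Step 9: x=[5.8942] v=[-3.2364]
Step 10: x=[5.6218] v=[-1.8159]
Step 11: x=[5.5840] v=[-0.2523]
Step 12: x=[5.7837] v=[1.3311]
First v>=0 after going negative at step 12, time=1.8000

Answer: 1.8000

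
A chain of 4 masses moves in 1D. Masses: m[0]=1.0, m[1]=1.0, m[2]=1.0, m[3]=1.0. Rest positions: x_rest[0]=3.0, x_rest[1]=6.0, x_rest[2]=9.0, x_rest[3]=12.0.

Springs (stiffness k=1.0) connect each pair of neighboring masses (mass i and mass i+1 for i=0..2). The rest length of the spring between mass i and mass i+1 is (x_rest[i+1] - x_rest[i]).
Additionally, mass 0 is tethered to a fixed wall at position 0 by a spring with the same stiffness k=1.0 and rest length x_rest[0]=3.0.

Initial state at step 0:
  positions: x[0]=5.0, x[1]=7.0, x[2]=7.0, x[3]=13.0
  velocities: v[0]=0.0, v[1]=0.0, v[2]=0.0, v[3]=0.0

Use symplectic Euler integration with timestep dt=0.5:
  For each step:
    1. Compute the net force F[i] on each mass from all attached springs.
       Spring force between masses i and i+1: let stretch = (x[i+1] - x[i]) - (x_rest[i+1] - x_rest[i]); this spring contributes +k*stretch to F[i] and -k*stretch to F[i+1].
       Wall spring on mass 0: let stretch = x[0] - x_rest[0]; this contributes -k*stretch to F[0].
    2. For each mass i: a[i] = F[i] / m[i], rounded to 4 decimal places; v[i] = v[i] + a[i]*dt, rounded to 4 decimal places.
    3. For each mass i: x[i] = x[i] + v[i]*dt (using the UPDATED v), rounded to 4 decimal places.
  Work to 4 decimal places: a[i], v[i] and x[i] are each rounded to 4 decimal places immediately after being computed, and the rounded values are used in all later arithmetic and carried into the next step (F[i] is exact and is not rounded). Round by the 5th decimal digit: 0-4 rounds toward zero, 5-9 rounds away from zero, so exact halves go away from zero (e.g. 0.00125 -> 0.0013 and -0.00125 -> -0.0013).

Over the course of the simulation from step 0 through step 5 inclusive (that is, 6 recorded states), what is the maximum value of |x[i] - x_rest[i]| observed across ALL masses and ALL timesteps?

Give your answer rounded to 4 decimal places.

Step 0: x=[5.0000 7.0000 7.0000 13.0000] v=[0.0000 0.0000 0.0000 0.0000]
Step 1: x=[4.2500 6.5000 8.5000 12.2500] v=[-1.5000 -1.0000 3.0000 -1.5000]
Step 2: x=[3.0000 5.9375 10.4375 11.3125] v=[-2.5000 -1.1250 3.8750 -1.8750]
Step 3: x=[1.7344 5.7656 11.4688 10.9063] v=[-2.5313 -0.3438 2.0625 -0.8125]
Step 4: x=[1.0430 6.0117 10.9336 11.3907] v=[-1.3829 0.4922 -1.0704 0.9688]
Step 5: x=[1.3330 6.2461 9.2822 12.5109] v=[0.5800 0.4688 -3.3028 2.2403]
Max displacement = 2.4688

Answer: 2.4688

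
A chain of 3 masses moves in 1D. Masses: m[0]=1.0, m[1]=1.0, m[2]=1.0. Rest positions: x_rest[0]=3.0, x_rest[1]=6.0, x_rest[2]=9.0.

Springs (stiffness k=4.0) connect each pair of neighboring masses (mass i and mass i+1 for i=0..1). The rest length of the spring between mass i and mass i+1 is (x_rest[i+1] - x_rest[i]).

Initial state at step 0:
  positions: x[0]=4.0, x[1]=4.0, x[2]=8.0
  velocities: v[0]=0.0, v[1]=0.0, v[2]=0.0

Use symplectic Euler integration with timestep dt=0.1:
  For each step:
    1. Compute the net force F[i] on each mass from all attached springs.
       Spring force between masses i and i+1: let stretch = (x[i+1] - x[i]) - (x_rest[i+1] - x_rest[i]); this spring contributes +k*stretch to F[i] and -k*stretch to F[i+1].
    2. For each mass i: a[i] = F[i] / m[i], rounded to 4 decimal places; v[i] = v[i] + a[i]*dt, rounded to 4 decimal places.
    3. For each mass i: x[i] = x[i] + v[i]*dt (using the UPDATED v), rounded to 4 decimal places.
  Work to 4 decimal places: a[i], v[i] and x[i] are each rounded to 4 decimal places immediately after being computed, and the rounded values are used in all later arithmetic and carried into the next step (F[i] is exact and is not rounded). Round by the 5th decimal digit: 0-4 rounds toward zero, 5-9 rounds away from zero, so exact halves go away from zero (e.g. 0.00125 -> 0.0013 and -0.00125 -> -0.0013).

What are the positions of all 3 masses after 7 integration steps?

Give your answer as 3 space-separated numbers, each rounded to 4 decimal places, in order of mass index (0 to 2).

Step 0: x=[4.0000 4.0000 8.0000] v=[0.0000 0.0000 0.0000]
Step 1: x=[3.8800 4.1600 7.9600] v=[-1.2000 1.6000 -0.4000]
Step 2: x=[3.6512 4.4608 7.8880] v=[-2.2880 3.0080 -0.7200]
Step 3: x=[3.3348 4.8663 7.7989] v=[-3.1642 4.0550 -0.8909]
Step 4: x=[2.9596 5.3278 7.7125] v=[-3.7516 4.6154 -0.8639]
Step 5: x=[2.5592 5.7900 7.6507] v=[-4.0043 4.6220 -0.6178]
Step 6: x=[2.1680 6.1974 7.6345] v=[-3.9120 4.0740 -0.1621]
Step 7: x=[1.8180 6.5011 7.6808] v=[-3.5002 3.0371 0.4631]

Answer: 1.8180 6.5011 7.6808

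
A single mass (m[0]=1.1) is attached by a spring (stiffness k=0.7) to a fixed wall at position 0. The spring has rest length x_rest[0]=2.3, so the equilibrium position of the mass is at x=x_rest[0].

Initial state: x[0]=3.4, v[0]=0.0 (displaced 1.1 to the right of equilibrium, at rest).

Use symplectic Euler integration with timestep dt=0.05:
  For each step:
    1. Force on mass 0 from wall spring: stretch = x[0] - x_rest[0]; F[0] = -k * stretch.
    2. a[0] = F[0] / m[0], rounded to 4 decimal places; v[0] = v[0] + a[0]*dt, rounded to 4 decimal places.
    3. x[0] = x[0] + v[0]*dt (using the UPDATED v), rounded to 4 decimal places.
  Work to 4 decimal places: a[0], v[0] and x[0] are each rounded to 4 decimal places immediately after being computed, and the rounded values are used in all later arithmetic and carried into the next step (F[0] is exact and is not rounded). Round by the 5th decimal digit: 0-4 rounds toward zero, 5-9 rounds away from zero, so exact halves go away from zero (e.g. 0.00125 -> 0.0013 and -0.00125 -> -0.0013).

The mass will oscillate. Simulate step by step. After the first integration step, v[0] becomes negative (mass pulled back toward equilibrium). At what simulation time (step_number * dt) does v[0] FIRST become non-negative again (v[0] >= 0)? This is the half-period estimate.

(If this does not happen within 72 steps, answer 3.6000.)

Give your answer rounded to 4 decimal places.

Answer: 3.6000

Derivation:
Step 0: x=[3.4000] v=[0.0000]
Step 1: x=[3.3983] v=[-0.0350]
Step 2: x=[3.3948] v=[-0.0699]
Step 3: x=[3.3896] v=[-0.1047]
Step 4: x=[3.3826] v=[-0.1394]
Step 5: x=[3.3739] v=[-0.1738]
Step 6: x=[3.3635] v=[-0.2080]
Step 7: x=[3.3514] v=[-0.2418]
Step 8: x=[3.3376] v=[-0.2753]
Step 9: x=[3.3222] v=[-0.3083]
Step 10: x=[3.3052] v=[-0.3408]
Step 11: x=[3.2866] v=[-0.3728]
Step 12: x=[3.2664] v=[-0.4042]
Step 13: x=[3.2447] v=[-0.4350]
Step 14: x=[3.2214] v=[-0.4651]
Step 15: x=[3.1967] v=[-0.4944]
Step 16: x=[3.1706] v=[-0.5229]
Step 17: x=[3.1431] v=[-0.5506]
Step 18: x=[3.1142] v=[-0.5774]
Step 19: x=[3.0840] v=[-0.6033]
Step 20: x=[3.0526] v=[-0.6282]
Step 21: x=[3.0200] v=[-0.6521]
Step 22: x=[2.9863] v=[-0.6750]
Step 23: x=[2.9515] v=[-0.6968]
Step 24: x=[2.9156] v=[-0.7175]
Step 25: x=[2.8787] v=[-0.7371]
Step 26: x=[2.8409] v=[-0.7555]
Step 27: x=[2.8023] v=[-0.7727]
Step 28: x=[2.7629] v=[-0.7887]
Step 29: x=[2.7227] v=[-0.8034]
Step 30: x=[2.6819] v=[-0.8169]
Step 31: x=[2.6404] v=[-0.8291]
Step 32: x=[2.5984] v=[-0.8399]
Step 33: x=[2.5559] v=[-0.8494]
Step 34: x=[2.5130] v=[-0.8575]
Step 35: x=[2.4698] v=[-0.8643]
Step 36: x=[2.4263] v=[-0.8697]
Step 37: x=[2.3826] v=[-0.8737]
Step 38: x=[2.3388] v=[-0.8763]
Step 39: x=[2.2949] v=[-0.8775]
Step 40: x=[2.2510] v=[-0.8773]
Step 41: x=[2.2072] v=[-0.8757]
Step 42: x=[2.1636] v=[-0.8727]
Step 43: x=[2.1202] v=[-0.8684]
Step 44: x=[2.0771] v=[-0.8627]
Step 45: x=[2.0343] v=[-0.8556]
Step 46: x=[1.9919] v=[-0.8471]
Step 47: x=[1.9500] v=[-0.8373]
Step 48: x=[1.9087] v=[-0.8262]
Step 49: x=[1.8680] v=[-0.8138]
Step 50: x=[1.8280] v=[-0.8001]
Step 51: x=[1.7887] v=[-0.7851]
Step 52: x=[1.7503] v=[-0.7688]
Step 53: x=[1.7127] v=[-0.7513]
Step 54: x=[1.6761] v=[-0.7326]
Step 55: x=[1.6405] v=[-0.7128]
Step 56: x=[1.6059] v=[-0.6918]
Step 57: x=[1.5724] v=[-0.6697]
Step 58: x=[1.5401] v=[-0.6466]
Step 59: x=[1.5090] v=[-0.6224]
Step 60: x=[1.4791] v=[-0.5972]
Step 61: x=[1.4505] v=[-0.5711]
Step 62: x=[1.4233] v=[-0.5441]
Step 63: x=[1.3975] v=[-0.5162]
Step 64: x=[1.3731] v=[-0.4875]
Step 65: x=[1.3502] v=[-0.4580]
Step 66: x=[1.3288] v=[-0.4278]
Step 67: x=[1.3090] v=[-0.3969]
Step 68: x=[1.2907] v=[-0.3654]
Step 69: x=[1.2740] v=[-0.3333]
Step 70: x=[1.2590] v=[-0.3007]
Step 71: x=[1.2456] v=[-0.2676]
Step 72: x=[1.2339] v=[-0.2341]
v[0] did not become non-negative within 72 steps; using fallback time=3.6000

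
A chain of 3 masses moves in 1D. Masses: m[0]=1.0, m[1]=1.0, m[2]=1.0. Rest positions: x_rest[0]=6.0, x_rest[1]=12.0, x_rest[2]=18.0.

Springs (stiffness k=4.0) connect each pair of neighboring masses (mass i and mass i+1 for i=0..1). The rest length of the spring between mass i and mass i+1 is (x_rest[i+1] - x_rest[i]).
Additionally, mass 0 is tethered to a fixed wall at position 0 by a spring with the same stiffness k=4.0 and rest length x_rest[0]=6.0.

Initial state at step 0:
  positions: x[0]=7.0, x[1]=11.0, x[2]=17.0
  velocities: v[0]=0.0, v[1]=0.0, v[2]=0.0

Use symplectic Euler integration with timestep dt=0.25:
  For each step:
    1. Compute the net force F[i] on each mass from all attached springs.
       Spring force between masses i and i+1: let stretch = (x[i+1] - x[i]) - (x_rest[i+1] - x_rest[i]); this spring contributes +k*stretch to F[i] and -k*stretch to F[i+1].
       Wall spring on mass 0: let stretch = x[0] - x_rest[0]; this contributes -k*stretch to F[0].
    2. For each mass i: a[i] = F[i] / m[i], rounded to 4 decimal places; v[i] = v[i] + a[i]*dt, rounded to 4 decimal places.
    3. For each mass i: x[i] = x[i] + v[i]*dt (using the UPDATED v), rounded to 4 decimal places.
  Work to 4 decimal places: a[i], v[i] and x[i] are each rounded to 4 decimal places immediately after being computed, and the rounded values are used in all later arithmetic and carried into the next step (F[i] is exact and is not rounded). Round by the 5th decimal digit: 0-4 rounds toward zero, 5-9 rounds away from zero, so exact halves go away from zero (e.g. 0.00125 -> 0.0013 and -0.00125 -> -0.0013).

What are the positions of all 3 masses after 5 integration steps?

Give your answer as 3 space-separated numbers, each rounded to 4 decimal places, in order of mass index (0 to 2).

Answer: 5.4336 11.1319 18.4874

Derivation:
Step 0: x=[7.0000 11.0000 17.0000] v=[0.0000 0.0000 0.0000]
Step 1: x=[6.2500 11.5000 17.0000] v=[-3.0000 2.0000 0.0000]
Step 2: x=[5.2500 12.0625 17.1250] v=[-4.0000 2.2500 0.5000]
Step 3: x=[4.6406 12.1875 17.4844] v=[-2.4375 0.5000 1.4375]
Step 4: x=[4.7578 11.7500 18.0196] v=[0.4688 -1.7500 2.1406]
Step 5: x=[5.4336 11.1319 18.4874] v=[2.7032 -2.4726 1.8710]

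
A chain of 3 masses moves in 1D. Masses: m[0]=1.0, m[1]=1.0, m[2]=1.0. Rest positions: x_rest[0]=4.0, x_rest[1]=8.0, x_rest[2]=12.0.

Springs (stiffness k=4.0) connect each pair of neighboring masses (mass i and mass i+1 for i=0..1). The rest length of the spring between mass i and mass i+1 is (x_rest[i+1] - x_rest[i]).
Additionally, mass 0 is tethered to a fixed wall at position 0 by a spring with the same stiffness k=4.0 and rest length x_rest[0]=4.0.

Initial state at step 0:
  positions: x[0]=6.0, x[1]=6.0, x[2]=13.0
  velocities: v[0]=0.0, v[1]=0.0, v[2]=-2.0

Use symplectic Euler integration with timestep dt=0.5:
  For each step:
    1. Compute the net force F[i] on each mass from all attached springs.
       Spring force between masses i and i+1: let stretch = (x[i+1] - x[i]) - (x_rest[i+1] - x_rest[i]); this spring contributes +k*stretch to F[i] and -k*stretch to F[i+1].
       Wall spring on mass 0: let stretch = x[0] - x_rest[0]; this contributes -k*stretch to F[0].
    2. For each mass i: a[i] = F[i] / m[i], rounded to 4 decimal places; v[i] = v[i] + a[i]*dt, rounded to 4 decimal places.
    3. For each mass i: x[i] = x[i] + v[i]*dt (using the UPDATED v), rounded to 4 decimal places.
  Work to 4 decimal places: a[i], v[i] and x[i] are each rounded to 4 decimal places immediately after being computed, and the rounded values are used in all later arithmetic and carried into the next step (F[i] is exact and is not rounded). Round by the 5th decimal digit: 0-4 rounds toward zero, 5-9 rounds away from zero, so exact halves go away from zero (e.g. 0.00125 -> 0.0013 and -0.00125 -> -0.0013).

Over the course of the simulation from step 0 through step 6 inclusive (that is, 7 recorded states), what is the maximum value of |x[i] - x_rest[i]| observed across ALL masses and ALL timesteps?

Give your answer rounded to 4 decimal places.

Step 0: x=[6.0000 6.0000 13.0000] v=[0.0000 0.0000 -2.0000]
Step 1: x=[0.0000 13.0000 9.0000] v=[-12.0000 14.0000 -8.0000]
Step 2: x=[7.0000 3.0000 13.0000] v=[14.0000 -20.0000 8.0000]
Step 3: x=[3.0000 7.0000 11.0000] v=[-8.0000 8.0000 -4.0000]
Step 4: x=[0.0000 11.0000 9.0000] v=[-6.0000 8.0000 -4.0000]
Step 5: x=[8.0000 2.0000 13.0000] v=[16.0000 -18.0000 8.0000]
Step 6: x=[2.0000 10.0000 10.0000] v=[-12.0000 16.0000 -6.0000]
Max displacement = 6.0000

Answer: 6.0000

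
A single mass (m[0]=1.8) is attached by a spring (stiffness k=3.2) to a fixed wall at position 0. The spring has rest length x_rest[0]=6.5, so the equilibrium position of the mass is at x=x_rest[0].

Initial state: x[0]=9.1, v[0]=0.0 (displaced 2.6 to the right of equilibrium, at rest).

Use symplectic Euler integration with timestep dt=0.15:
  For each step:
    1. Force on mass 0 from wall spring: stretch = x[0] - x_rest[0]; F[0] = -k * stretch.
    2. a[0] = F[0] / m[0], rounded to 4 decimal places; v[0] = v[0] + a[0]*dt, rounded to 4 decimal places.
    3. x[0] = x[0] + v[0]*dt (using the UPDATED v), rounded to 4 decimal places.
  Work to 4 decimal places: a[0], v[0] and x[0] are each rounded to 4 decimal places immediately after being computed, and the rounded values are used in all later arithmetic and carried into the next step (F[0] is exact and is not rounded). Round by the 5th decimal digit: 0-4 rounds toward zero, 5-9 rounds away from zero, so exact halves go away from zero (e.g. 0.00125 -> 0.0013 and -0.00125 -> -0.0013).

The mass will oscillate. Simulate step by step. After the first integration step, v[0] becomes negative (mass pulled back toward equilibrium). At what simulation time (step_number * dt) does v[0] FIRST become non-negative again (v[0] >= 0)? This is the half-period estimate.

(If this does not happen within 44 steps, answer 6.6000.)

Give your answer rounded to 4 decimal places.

Answer: 2.4000

Derivation:
Step 0: x=[9.1000] v=[0.0000]
Step 1: x=[8.9960] v=[-0.6933]
Step 2: x=[8.7922] v=[-1.3589]
Step 3: x=[8.4967] v=[-1.9702]
Step 4: x=[8.1213] v=[-2.5027]
Step 5: x=[7.6811] v=[-2.9350]
Step 6: x=[7.1936] v=[-3.2500]
Step 7: x=[6.6784] v=[-3.4350]
Step 8: x=[6.1560] v=[-3.4826]
Step 9: x=[5.6474] v=[-3.3909]
Step 10: x=[5.1729] v=[-3.1635]
Step 11: x=[4.7515] v=[-2.8096]
Step 12: x=[4.4000] v=[-2.3433]
Step 13: x=[4.1325] v=[-1.7833]
Step 14: x=[3.9597] v=[-1.1520]
Step 15: x=[3.8885] v=[-0.4746]
Step 16: x=[3.9218] v=[0.2218]
First v>=0 after going negative at step 16, time=2.4000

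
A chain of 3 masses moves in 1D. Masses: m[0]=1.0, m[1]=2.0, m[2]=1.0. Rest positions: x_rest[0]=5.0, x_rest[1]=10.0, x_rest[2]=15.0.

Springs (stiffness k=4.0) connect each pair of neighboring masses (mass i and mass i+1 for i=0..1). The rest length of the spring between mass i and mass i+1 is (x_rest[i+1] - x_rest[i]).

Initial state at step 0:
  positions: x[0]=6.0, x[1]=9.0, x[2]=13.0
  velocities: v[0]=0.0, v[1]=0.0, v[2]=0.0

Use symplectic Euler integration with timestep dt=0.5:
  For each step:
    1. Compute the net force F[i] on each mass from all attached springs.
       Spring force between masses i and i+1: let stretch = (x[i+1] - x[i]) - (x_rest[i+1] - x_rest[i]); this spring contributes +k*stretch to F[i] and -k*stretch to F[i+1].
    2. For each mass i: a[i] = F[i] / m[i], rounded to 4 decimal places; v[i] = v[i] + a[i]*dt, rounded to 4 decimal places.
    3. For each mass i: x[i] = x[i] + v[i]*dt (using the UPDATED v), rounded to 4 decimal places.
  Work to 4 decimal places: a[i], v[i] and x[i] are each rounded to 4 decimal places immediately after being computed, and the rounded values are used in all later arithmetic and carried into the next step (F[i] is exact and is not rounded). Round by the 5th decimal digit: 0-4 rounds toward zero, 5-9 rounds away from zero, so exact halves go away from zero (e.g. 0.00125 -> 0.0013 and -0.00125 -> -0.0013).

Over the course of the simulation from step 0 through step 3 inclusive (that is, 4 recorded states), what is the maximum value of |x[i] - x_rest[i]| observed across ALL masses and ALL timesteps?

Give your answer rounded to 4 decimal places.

Answer: 2.5000

Derivation:
Step 0: x=[6.0000 9.0000 13.0000] v=[0.0000 0.0000 0.0000]
Step 1: x=[4.0000 9.5000 14.0000] v=[-4.0000 1.0000 2.0000]
Step 2: x=[2.5000 9.5000 15.5000] v=[-3.0000 0.0000 3.0000]
Step 3: x=[3.0000 9.0000 16.0000] v=[1.0000 -1.0000 1.0000]
Max displacement = 2.5000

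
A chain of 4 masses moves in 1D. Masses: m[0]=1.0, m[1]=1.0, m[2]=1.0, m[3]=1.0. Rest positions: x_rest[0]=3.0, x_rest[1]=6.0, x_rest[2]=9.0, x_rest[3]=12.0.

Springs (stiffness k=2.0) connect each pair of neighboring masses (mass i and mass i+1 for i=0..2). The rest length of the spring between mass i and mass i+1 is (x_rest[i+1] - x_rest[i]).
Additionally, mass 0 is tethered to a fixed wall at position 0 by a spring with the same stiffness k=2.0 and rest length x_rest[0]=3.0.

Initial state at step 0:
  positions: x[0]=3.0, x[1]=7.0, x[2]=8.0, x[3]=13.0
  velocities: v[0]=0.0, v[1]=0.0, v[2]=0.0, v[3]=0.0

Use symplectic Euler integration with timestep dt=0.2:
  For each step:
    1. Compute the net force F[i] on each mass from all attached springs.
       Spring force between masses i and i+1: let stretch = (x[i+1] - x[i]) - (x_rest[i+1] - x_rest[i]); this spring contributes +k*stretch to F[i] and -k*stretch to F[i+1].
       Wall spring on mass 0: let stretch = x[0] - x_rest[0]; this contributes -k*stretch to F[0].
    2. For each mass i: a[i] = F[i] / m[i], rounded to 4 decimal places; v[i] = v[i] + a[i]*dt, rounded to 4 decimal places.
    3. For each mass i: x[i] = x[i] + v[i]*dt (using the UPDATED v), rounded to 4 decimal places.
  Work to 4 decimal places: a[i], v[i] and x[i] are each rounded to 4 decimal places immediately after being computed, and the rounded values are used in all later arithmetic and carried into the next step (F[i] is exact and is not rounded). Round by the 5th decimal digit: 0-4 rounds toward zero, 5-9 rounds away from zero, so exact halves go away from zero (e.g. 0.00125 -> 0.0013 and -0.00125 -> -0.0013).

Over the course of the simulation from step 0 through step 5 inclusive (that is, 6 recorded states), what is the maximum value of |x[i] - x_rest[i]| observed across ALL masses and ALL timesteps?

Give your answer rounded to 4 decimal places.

Answer: 1.4526

Derivation:
Step 0: x=[3.0000 7.0000 8.0000 13.0000] v=[0.0000 0.0000 0.0000 0.0000]
Step 1: x=[3.0800 6.7600 8.3200 12.8400] v=[0.4000 -1.2000 1.6000 -0.8000]
Step 2: x=[3.2080 6.3504 8.8768 12.5584] v=[0.6400 -2.0480 2.7840 -1.4080]
Step 3: x=[3.3308 5.8915 9.5260 12.2223] v=[0.6138 -2.2944 3.2461 -1.6806]
Step 4: x=[3.3920 5.5185 10.1002 11.9105] v=[0.3058 -1.8649 2.8708 -1.5591]
Step 5: x=[3.3519 5.3419 10.4526 11.6939] v=[-0.2004 -0.8828 1.7622 -1.0832]
Max displacement = 1.4526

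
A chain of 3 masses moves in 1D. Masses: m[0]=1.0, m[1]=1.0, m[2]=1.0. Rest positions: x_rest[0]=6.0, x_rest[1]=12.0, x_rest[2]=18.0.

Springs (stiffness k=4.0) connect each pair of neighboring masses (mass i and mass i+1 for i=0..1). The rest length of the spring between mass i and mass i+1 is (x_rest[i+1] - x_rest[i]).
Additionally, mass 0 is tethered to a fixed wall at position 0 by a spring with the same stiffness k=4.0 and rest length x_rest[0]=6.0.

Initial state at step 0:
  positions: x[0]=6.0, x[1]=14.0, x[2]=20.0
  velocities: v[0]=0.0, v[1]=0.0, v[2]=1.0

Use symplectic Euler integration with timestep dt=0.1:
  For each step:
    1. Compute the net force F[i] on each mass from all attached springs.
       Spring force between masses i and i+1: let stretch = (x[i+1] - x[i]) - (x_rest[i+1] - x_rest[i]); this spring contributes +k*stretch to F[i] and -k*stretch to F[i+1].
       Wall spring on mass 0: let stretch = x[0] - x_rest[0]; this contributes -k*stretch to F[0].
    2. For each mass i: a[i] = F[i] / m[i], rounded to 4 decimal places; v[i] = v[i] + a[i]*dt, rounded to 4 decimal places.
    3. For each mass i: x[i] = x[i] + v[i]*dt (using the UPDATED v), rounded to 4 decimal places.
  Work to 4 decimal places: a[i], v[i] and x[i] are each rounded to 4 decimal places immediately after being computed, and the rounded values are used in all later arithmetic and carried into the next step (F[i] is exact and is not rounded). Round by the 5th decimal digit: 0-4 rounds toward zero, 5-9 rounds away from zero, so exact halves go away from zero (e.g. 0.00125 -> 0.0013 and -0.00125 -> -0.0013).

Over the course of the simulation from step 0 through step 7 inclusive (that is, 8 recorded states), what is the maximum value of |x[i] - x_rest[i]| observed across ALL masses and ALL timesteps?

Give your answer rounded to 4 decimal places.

Answer: 2.3282

Derivation:
Step 0: x=[6.0000 14.0000 20.0000] v=[0.0000 0.0000 1.0000]
Step 1: x=[6.0800 13.9200 20.1000] v=[0.8000 -0.8000 1.0000]
Step 2: x=[6.2304 13.7736 20.1928] v=[1.5040 -1.4640 0.9280]
Step 3: x=[6.4333 13.5822 20.2688] v=[2.0291 -1.9136 0.7603]
Step 4: x=[6.6648 13.3724 20.3174] v=[2.3153 -2.0985 0.4857]
Step 5: x=[6.8980 13.1721 20.3282] v=[2.3324 -2.0035 0.1077]
Step 6: x=[7.1063 13.0070 20.2927] v=[2.0828 -1.6507 -0.3547]
Step 7: x=[7.2664 12.8973 20.2058] v=[1.6006 -1.0967 -0.8690]
Max displacement = 2.3282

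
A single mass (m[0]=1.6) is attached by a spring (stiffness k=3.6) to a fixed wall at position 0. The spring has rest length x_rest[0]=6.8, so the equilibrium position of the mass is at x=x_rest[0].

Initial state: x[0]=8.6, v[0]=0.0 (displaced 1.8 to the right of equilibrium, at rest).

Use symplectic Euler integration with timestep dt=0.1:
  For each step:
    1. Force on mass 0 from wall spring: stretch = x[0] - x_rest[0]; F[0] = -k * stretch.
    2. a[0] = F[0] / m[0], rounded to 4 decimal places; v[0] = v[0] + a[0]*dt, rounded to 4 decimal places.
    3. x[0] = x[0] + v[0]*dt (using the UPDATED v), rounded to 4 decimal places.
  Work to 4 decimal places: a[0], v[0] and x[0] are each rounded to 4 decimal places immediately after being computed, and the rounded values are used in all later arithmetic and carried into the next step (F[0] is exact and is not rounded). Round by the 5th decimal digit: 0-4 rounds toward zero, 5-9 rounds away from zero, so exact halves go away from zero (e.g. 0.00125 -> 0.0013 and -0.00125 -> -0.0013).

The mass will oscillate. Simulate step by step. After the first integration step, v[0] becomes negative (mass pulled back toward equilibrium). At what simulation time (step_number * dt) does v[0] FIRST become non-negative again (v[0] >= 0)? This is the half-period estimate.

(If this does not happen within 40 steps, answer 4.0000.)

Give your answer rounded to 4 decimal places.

Answer: 2.1000

Derivation:
Step 0: x=[8.6000] v=[0.0000]
Step 1: x=[8.5595] v=[-0.4050]
Step 2: x=[8.4794] v=[-0.8009]
Step 3: x=[8.3615] v=[-1.1788]
Step 4: x=[8.2085] v=[-1.5301]
Step 5: x=[8.0238] v=[-1.8470]
Step 6: x=[7.8116] v=[-2.1224]
Step 7: x=[7.5766] v=[-2.3500]
Step 8: x=[7.3241] v=[-2.5247]
Step 9: x=[7.0598] v=[-2.6426]
Step 10: x=[6.7897] v=[-2.7011]
Step 11: x=[6.5198] v=[-2.6988]
Step 12: x=[6.2562] v=[-2.6358]
Step 13: x=[6.0049] v=[-2.5134]
Step 14: x=[5.7715] v=[-2.3345]
Step 15: x=[5.5612] v=[-2.1031]
Step 16: x=[5.3788] v=[-1.8244]
Step 17: x=[5.2283] v=[-1.5046]
Step 18: x=[5.1132] v=[-1.1510]
Step 19: x=[5.0361] v=[-0.7715]
Step 20: x=[4.9986] v=[-0.3746]
Step 21: x=[5.0017] v=[0.0307]
First v>=0 after going negative at step 21, time=2.1000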